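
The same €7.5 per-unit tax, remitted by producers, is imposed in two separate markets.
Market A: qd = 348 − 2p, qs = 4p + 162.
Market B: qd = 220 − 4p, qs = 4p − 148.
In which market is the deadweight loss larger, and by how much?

Market A: pre-tax p* = €31, q* = 286; post-tax q = 276; deadweight loss = €37.5.
Market B: pre-tax p* = €46, q* = 36; post-tax q = 21; deadweight loss = €56.25.
Difference: €37.5 vs €56.25 → market B is larger by €18.75.

Market B, by €18.75.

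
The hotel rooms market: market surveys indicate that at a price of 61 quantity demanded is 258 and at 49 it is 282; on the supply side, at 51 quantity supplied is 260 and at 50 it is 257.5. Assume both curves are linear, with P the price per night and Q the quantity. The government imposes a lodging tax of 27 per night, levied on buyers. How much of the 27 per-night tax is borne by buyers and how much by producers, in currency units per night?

Buyers bear 15 per night; producers bear 12 per night.

Demand slope: (282 − 258)/(49 − 61) = -2, so Qd = 380 − 2P.
Supply slope: (257.5 − 260)/(50 − 51) = 2.5, so Qs = 2.5P + 132.5.
Before the tax: set 380 − 2P = 2.5P + 132.5 → P* = 55, Q* = 270.
With the tax collected from buyers, demand (in seller-price terms) shifts: Qd = 380 − 2(P + 27).
New equilibrium: buyers pay 70, producers receive 43, Q = 240. (Wedge: Pb − Ps = 27.)
Burden on buyers: 15; on producers: 12. (They sum to 27.)
The less price-elastic side of the market bears the larger share of a per-unit tax.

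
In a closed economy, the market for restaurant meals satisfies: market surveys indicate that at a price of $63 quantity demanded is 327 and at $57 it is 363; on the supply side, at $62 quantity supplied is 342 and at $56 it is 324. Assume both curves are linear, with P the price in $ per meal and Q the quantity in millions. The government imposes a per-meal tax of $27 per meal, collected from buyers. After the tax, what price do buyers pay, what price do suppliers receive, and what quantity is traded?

Buyers pay $70; suppliers receive $43; quantity = 285.

Demand slope: (363 − 327)/(57 − 63) = -6, so Qd = 705 − 6P.
Supply slope: (324 − 342)/(56 − 62) = 3, so Qs = 3P + 156.
Without the tax, 705 − 6P = 3P + 156 gives 9P = 549, so P* = $61 and Q* = 339.
With the tax collected from buyers, demand (in seller-price terms) shifts: Qd = 705 − 6(P + 27).
Solving gives Q = 285 with buyers paying $70 and suppliers receiving $43 (the $27 wedge).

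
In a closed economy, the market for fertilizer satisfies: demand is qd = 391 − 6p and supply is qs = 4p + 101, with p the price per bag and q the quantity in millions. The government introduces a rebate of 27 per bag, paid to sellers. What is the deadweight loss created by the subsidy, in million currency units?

Deadweight loss = 874.8 million.

Before the subsidy: set 391 − 6p = 4p + 101 → p* = 29, q* = 217.
With a per-unit subsidy paid to sellers, each receives p + 27 per unit sold, so supply becomes qs = 4(p + 27) + 101.
Solving gives q = 281.8 with buyers paying 18.2 and sellers receiving 45.2 (the 27 wedge).
Quantity rises by |ΔQ| = |217 − 281.8| = 64.8.
DWL = ½ · t · |ΔQ| = ½ · 27 · 64.8 = 874.8.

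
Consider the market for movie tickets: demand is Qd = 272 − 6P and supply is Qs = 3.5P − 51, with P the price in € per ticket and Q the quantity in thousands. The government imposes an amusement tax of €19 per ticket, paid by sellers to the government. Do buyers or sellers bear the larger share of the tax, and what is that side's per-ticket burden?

Sellers bear the larger share: €12 per ticket.

Without the tax, 272 − 6P = 3.5P − 51 gives 9.5P = 323, so P* = €34 and Q* = 68.
With the tax collected from sellers, supply shifts: Qs = 3.5(P − 19) − 51.
Solving gives Q = 26 with buyers paying €41 and sellers receiving €22 (the €19 wedge).
Per-ticket burden: buyers €7, sellers €12.
Sellers take the larger share because supply is less price-elastic here (demand slope 6 vs supply slope 3.5).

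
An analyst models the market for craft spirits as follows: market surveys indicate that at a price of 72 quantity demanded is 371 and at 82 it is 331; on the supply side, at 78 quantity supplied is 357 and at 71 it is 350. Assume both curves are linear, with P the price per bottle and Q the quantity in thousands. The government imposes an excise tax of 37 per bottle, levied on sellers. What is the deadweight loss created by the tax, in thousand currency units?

Demand slope: (331 − 371)/(82 − 72) = -4, so Qd = 659 − 4P.
Supply slope: (350 − 357)/(71 − 78) = 1, so Qs = P + 279.
Without the tax, 659 − 4P = P + 279 gives 5P = 380, so P* = 76 and Q* = 355.
With the tax collected from sellers, supply shifts: Qs = (P − 37) + 279.
New equilibrium: consumers pay 83.4, sellers receive 46.4, Q = 325.4. (Wedge: Pb − Ps = 37.)
Quantity falls by |ΔQ| = |355 − 325.4| = 29.6.
DWL = ½ · t · |ΔQ| = ½ · 37 · 29.6 = 547.6.

Deadweight loss = 547.6 thousand.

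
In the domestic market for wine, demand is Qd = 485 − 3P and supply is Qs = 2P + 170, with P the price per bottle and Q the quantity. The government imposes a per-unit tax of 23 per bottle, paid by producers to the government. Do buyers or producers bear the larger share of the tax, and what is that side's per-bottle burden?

Producers bear the larger share: 13.8 per bottle.

Before the tax: set 485 − 3P = 2P + 170 → P* = 63, Q* = 296.
With the tax collected from producers, supply shifts: Qs = 2(P − 23) + 170.
New equilibrium: buyers pay 72.2, producers receive 49.2, Q = 268.4. (Wedge: Pb − Ps = 23.)
Per-bottle burden: buyers 9.2, producers 13.8.
Producers take the larger share because supply is less price-elastic here (demand slope 3 vs supply slope 2).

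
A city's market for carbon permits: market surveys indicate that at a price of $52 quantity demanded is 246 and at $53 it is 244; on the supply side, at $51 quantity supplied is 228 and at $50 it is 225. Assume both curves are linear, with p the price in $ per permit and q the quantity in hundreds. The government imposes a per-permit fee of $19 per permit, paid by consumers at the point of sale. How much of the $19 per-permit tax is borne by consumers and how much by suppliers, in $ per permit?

Demand slope: (244 − 246)/(53 − 52) = -2, so qd = 350 − 2p.
Supply slope: (225 − 228)/(50 − 51) = 3, so qs = 3p + 75.
Before the tax: set 350 − 2p = 3p + 75 → p* = $55, q* = 240.
With the tax collected from consumers, demand (in seller-price terms) shifts: qd = 350 − 2(p + 19).
Solving gives q = 217.2 with consumers paying $66.4 and suppliers receiving $47.4 (the $19 wedge).
Burden on consumers: $11.4; on suppliers: $7.6. (They sum to $19.)

Consumers bear $11.4 per permit; suppliers bear $7.6 per permit.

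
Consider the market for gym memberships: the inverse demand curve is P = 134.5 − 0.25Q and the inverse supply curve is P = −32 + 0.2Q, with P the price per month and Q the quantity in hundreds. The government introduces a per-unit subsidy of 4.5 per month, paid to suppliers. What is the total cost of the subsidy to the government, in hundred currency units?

Government outlay = 1710 hundred.

Inverting to Q(P) form: Qd = 538 − 4P; Qs = 5P + 160.
Before the subsidy: set 538 − 4P = 5P + 160 → P* = 42, Q* = 370.
With a per-unit subsidy paid to suppliers, each receives P + 4.5 per unit sold, so supply becomes Qs = 5(P + 4.5) + 160.
New equilibrium: consumers pay 39.5, suppliers receive 44, Q = 380. (Wedge: Pb − Ps = −4.5.)
Outlay = t · Q = 4.5 · 380 = 1710.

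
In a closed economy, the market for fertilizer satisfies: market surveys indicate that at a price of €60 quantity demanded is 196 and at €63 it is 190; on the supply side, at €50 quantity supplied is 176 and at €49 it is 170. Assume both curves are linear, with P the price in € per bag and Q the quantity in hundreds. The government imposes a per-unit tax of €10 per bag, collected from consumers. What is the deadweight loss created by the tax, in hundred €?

Deadweight loss = €75 hundred.

Demand slope: (190 − 196)/(63 − 60) = -2, so Qd = 316 − 2P.
Supply slope: (170 − 176)/(49 − 50) = 6, so Qs = 6P − 124.
Without the tax, 316 − 2P = 6P − 124 gives 8P = 440, so P* = €55 and Q* = 206.
With the tax collected from consumers, demand (in seller-price terms) shifts: Qd = 316 − 2(P + 10).
Solving gives Q = 191 with consumers paying €62.5 and producers receiving €52.5 (the €10 wedge).
Quantity falls by |ΔQ| = |206 − 191| = 15.
DWL = ½ · t · |ΔQ| = ½ · 10 · 15 = €75.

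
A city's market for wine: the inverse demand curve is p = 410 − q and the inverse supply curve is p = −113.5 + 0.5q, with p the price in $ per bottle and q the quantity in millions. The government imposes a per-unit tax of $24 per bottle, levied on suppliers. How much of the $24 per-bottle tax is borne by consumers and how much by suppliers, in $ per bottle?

Inverting to q(p) form: qd = 410 − p; qs = 2p + 227.
Before the tax: set 410 − p = 2p + 227 → p* = $61, q* = 349.
With the tax collected from suppliers, supply shifts: qs = 2(p − 24) + 227.
New equilibrium: consumers pay $77, suppliers receive $53, q = 333. (Wedge: pb − ps = 24.)
Burden on consumers: $16; on suppliers: $8. (They sum to $24.)
The less price-elastic side of the market bears the larger share of a per-unit tax.

Consumers bear $16 per bottle; suppliers bear $8 per bottle.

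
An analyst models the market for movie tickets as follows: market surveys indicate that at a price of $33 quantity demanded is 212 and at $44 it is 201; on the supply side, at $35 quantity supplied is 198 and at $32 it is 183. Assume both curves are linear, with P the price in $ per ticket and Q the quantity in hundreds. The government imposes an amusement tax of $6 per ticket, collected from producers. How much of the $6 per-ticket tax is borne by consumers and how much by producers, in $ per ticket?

Demand slope: (201 − 212)/(44 − 33) = -1, so Qd = 245 − P.
Supply slope: (183 − 198)/(32 − 35) = 5, so Qs = 5P + 23.
Before the tax: set 245 − P = 5P + 23 → P* = $37, Q* = 208.
With the tax collected from producers, supply shifts: Qs = 5(P − 6) + 23.
New equilibrium: consumers pay $42, producers receive $36, Q = 203. (Wedge: Pb − Ps = 6.)
Burden on consumers: $5; on producers: $1. (They sum to $6.)
The less price-elastic side of the market bears the larger share of a per-unit tax.

Consumers bear $5 per ticket; producers bear $1 per ticket.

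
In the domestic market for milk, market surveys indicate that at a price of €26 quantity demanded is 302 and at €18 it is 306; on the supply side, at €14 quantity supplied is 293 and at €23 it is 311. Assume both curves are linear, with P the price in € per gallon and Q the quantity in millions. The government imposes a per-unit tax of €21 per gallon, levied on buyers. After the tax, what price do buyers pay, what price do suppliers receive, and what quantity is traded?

Buyers pay €36.8; suppliers receive €15.8; quantity = 296.6.

Demand slope: (306 − 302)/(18 − 26) = -0.5, so Qd = 315 − 0.5P.
Supply slope: (311 − 293)/(23 − 14) = 2, so Qs = 2P + 265.
Before the tax: set 315 − 0.5P = 2P + 265 → P* = €20, Q* = 305.
With the tax collected from buyers, demand (in seller-price terms) shifts: Qd = 315 − 0.5(P + 21).
Solving gives Q = 296.6 with buyers paying €36.8 and suppliers receiving €15.8 (the €21 wedge).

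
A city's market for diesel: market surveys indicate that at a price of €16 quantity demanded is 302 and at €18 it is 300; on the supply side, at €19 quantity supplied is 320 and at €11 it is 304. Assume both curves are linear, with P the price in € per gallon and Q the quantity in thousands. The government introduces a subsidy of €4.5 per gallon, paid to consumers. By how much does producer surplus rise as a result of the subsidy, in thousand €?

Producer surplus rises by €461.25 thousand.

Demand slope: (300 − 302)/(18 − 16) = -1, so Qd = 318 − P.
Supply slope: (304 − 320)/(11 − 19) = 2, so Qs = 2P + 282.
Without the subsidy, 318 − P = 2P + 282 gives 3P = 36, so P* = €12 and Q* = 306.
With a per-unit subsidy paid to consumers, each effectively pays P − 4.5, so demand becomes Qd = 318 − (P − 4.5).
Solving gives Q = 309 with consumers paying €9 and suppliers receiving €13.5 (the €4.5 wedge).
ΔPS is the trapezoid between Q = 309 and Q = 306 of height €1.5: ½ · (306 + 309) · 1.5 = €461.25.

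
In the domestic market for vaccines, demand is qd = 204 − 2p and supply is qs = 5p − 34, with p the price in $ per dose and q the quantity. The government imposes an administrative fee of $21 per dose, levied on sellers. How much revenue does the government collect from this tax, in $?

Before the tax: set 204 − 2p = 5p − 34 → p* = $34, q* = 136.
With the tax collected from sellers, supply shifts: qs = 5(p − 21) − 34.
Solving gives q = 106 with consumers paying $49 and sellers receiving $28 (the $21 wedge).
Revenue = t · Q = 21 · 106 = $2226.

Tax revenue = $2226.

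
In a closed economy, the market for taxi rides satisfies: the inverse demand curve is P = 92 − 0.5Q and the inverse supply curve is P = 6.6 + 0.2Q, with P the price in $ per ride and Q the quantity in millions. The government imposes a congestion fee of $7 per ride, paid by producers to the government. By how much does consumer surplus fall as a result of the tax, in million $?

Consumer surplus falls by $585 million.

Inverting to Q(P) form: Qd = 184 − 2P; Qs = 5P − 33.
Before the tax: set 184 − 2P = 5P − 33 → P* = $31, Q* = 122.
With the tax collected from producers, supply shifts: Qs = 5(P − 7) − 33.
Solving gives Q = 112 with buyers paying $36 and producers receiving $29 (the $7 wedge).
ΔCS is the trapezoid between Q = 112 and Q = 122 of height $5: ½ · (122 + 112) · 5 = $585.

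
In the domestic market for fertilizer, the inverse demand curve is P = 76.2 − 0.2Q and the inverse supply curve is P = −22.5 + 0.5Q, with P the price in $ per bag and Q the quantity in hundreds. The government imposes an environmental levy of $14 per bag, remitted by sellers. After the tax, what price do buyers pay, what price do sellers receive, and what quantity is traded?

Rewrite in direct form: Qd = 381 − 5P and Qs = 2P + 45.
Without the tax, 381 − 5P = 2P + 45 gives 7P = 336, so P* = $48 and Q* = 141.
With the tax collected from sellers, supply shifts: Qs = 2(P − 14) + 45.
New equilibrium: buyers pay $52, sellers receive $38, Q = 121. (Wedge: Pb − Ps = 14.)

Buyers pay $52; sellers receive $38; quantity = 121.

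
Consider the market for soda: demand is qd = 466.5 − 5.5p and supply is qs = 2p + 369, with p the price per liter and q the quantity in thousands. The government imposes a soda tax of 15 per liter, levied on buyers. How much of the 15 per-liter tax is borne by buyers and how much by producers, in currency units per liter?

Without the tax, 466.5 − 5.5p = 2p + 369 gives 7.5p = 97.5, so p* = 13 and q* = 395.
With the tax collected from buyers, demand (in seller-price terms) shifts: qd = 466.5 − 5.5(p + 15).
Solving gives q = 373 with buyers paying 17 and producers receiving 2 (the 15 wedge).
Burden on buyers: 4; on producers: 11. (They sum to 15.)
The less price-elastic side of the market bears the larger share of a per-unit tax.

Buyers bear 4 per liter; producers bear 11 per liter.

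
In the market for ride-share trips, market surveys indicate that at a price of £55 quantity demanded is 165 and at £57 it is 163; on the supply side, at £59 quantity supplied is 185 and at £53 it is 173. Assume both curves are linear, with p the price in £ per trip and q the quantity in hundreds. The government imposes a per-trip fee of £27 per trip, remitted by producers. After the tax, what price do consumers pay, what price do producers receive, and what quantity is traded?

Consumers pay £69; producers receive £42; quantity = 151.

Demand slope: (163 − 165)/(57 − 55) = -1, so qd = 220 − p.
Supply slope: (173 − 185)/(53 − 59) = 2, so qs = 2p + 67.
Without the tax, 220 − p = 2p + 67 gives 3p = 153, so p* = £51 and q* = 169.
With the tax collected from producers, supply shifts: qs = 2(p − 27) + 67.
New equilibrium: consumers pay £69, producers receive £42, q = 151. (Wedge: pb − ps = 27.)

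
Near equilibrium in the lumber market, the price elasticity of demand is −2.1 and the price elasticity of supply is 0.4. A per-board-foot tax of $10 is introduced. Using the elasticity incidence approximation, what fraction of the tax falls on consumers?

Consumers' share ≈ 0.16.

Incidence ratio: consumers' share ≈ εs / (εs + |εd|) = 0.4 / (0.4 + 2.1) = 0.16.
Supply is the less elastic side, so consumers bear the smaller share.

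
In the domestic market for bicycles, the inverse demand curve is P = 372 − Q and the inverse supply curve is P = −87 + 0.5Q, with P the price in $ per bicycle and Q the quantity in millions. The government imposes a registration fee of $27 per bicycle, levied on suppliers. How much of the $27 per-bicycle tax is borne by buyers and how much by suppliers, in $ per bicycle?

Buyers bear $18 per bicycle; suppliers bear $9 per bicycle.

Rewrite in direct form: Qd = 372 − P and Qs = 2P + 174.
Before the tax: set 372 − P = 2P + 174 → P* = $66, Q* = 306.
With the tax collected from suppliers, supply shifts: Qs = 2(P − 27) + 174.
New equilibrium: buyers pay $84, suppliers receive $57, Q = 288. (Wedge: Pb − Ps = 27.)
Burden on buyers: $18; on suppliers: $9. (They sum to $27.)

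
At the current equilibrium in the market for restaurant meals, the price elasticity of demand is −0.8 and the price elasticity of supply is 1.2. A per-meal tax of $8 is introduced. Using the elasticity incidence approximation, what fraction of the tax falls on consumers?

Incidence ratio: consumers' share ≈ εs / (εs + |εd|) = 1.2 / (1.2 + 0.8) = 0.6.
Supply is the more elastic side, so consumers bear the larger share.

Consumers' share ≈ 0.6.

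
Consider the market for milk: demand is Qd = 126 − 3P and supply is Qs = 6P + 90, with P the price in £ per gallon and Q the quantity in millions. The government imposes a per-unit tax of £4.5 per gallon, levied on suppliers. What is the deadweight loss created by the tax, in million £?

Before the tax: set 126 − 3P = 6P + 90 → P* = £4, Q* = 114.
With the tax collected from suppliers, supply shifts: Qs = 6(P − 4.5) + 90.
New equilibrium: buyers pay £7, suppliers receive £2.5, Q = 105. (Wedge: Pb − Ps = 4.5.)
Quantity falls by |ΔQ| = |114 − 105| = 9.
DWL = ½ · t · |ΔQ| = ½ · 4.5 · 9 = £20.25.

Deadweight loss = £20.25 million.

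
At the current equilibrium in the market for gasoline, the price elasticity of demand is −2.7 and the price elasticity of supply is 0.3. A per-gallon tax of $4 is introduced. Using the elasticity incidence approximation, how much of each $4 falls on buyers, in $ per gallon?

Incidence ratio: buyers' share ≈ εs / (εs + |εd|) = 0.3 / (0.3 + 2.7) = 0.1.
So buyers bear ≈ 0.1 × $4 = $0.4; sellers bear $3.6.

Buyers bear ≈ $0.4 per gallon.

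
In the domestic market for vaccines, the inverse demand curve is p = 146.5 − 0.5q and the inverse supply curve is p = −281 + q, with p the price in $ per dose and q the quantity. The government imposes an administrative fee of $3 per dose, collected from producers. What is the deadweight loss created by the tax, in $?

Deadweight loss = $3.

Rewrite in direct form: qd = 293 − 2p and qs = p + 281.
Before the tax: set 293 − 2p = p + 281 → p* = $4, q* = 285.
With the tax collected from producers, supply shifts: qs = (p − 3) + 281.
Solving gives q = 283 with consumers paying $5 and producers receiving $2 (the $3 wedge).
Quantity falls by |ΔQ| = |285 − 283| = 2.
DWL = ½ · t · |ΔQ| = ½ · 3 · 2 = $3.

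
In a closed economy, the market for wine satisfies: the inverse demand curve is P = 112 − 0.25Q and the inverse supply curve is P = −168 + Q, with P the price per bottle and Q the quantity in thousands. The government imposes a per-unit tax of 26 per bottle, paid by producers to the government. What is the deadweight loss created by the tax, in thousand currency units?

Deadweight loss = 270.4 thousand.

Rewrite in direct form: Qd = 448 − 4P and Qs = P + 168.
Before the tax: set 448 − 4P = P + 168 → P* = 56, Q* = 224.
With the tax collected from producers, supply shifts: Qs = (P − 26) + 168.
Solving gives Q = 203.2 with consumers paying 61.2 and producers receiving 35.2 (the 26 wedge).
Quantity falls by |ΔQ| = |224 − 203.2| = 20.8.
DWL = ½ · t · |ΔQ| = ½ · 26 · 20.8 = 270.4.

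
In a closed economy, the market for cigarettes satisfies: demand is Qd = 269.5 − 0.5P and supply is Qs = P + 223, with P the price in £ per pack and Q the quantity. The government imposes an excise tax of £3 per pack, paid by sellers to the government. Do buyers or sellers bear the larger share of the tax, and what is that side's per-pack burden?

Without the tax, 269.5 − 0.5P = P + 223 gives 1.5P = 46.5, so P* = £31 and Q* = 254.
With the tax collected from sellers, supply shifts: Qs = (P − 3) + 223.
New equilibrium: buyers pay £33, sellers receive £30, Q = 253. (Wedge: Pb − Ps = 3.)
Per-pack burden: buyers £2, sellers £1.
Buyers take the larger share because demand is less price-elastic here (demand slope 0.5 vs supply slope 1).
The less price-elastic side of the market bears the larger share of a per-unit tax.

Buyers bear the larger share: £2 per pack.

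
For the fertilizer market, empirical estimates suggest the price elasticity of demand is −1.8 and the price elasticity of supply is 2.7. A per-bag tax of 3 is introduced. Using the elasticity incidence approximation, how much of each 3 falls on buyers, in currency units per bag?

Incidence ratio: buyers' share ≈ εs / (εs + |εd|) = 2.7 / (2.7 + 1.8) = 0.6.
So buyers bear ≈ 0.6 × 3 = 1.8; sellers bear 1.2.

Buyers bear ≈ 1.8 per bag.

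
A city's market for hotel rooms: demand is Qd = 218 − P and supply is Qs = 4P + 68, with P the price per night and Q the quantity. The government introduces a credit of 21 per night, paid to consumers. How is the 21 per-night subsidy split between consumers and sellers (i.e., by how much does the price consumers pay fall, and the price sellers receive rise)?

Consumers gain 16.8 per night; sellers gain 4.2 per night.

Without the subsidy, 218 − P = 4P + 68 gives 5P = 150, so P* = 30 and Q* = 188.
With a per-unit subsidy paid to consumers, each effectively pays P − 21, so demand becomes Qd = 218 − (P − 21).
Solving gives Q = 204.8 with consumers paying 13.2 and sellers receiving 34.2 (the 21 wedge).
Gain to consumers: 16.8; to sellers: 4.2. (They sum to 21.)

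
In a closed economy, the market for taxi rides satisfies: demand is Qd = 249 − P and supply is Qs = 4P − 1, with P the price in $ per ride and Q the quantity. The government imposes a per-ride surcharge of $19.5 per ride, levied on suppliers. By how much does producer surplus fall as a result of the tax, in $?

Before the tax: set 249 − P = 4P − 1 → P* = $50, Q* = 199.
With the tax collected from suppliers, supply shifts: Qs = 4(P − 19.5) − 1.
Solving gives Q = 183.4 with buyers paying $65.6 and suppliers receiving $46.1 (the $19.5 wedge).
ΔPS is the trapezoid between Q = 183.4 and Q = 199 of height $3.9: ½ · (199 + 183.4) · 3.9 = $745.68.

Producer surplus falls by $745.68.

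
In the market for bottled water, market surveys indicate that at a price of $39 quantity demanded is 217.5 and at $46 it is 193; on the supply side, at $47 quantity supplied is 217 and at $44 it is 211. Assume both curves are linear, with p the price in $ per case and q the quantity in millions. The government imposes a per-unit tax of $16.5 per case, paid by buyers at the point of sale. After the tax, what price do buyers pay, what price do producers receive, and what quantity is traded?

Demand slope: (193 − 217.5)/(46 − 39) = -3.5, so qd = 354 − 3.5p.
Supply slope: (211 − 217)/(44 − 47) = 2, so qs = 2p + 123.
Without the tax, 354 − 3.5p = 2p + 123 gives 5.5p = 231, so p* = $42 and q* = 207.
With the tax collected from buyers, demand (in seller-price terms) shifts: qd = 354 − 3.5(p + 16.5).
New equilibrium: buyers pay $48, producers receive $31.5, q = 186. (Wedge: pb − ps = 16.5.)

Buyers pay $48; producers receive $31.5; quantity = 186.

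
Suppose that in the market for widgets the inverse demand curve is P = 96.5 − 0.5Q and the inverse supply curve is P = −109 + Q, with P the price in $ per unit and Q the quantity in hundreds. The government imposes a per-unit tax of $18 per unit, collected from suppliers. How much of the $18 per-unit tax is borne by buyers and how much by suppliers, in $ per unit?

Buyers bear $6 per unit; suppliers bear $12 per unit.

Inverting to Q(P) form: Qd = 193 − 2P; Qs = P + 109.
Before the tax: set 193 − 2P = P + 109 → P* = $28, Q* = 137.
With the tax collected from suppliers, supply shifts: Qs = (P − 18) + 109.
New equilibrium: buyers pay $34, suppliers receive $16, Q = 125. (Wedge: Pb − Ps = 18.)
Burden on buyers: $6; on suppliers: $12. (They sum to $18.)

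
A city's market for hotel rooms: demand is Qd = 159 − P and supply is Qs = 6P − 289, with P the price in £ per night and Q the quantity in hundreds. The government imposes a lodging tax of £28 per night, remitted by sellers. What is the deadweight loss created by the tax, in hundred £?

Deadweight loss = £336 hundred.

Before the tax: set 159 − P = 6P − 289 → P* = £64, Q* = 95.
With the tax collected from sellers, supply shifts: Qs = 6(P − 28) − 289.
Solving gives Q = 71 with buyers paying £88 and sellers receiving £60 (the £28 wedge).
Quantity falls by |ΔQ| = |95 − 71| = 24.
DWL = ½ · t · |ΔQ| = ½ · 28 · 24 = £336.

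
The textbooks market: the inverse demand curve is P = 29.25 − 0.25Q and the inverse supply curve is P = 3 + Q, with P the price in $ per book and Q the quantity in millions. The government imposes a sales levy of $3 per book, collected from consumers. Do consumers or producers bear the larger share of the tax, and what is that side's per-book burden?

Rewrite in direct form: Qd = 117 − 4P and Qs = P − 3.
Without the tax, 117 − 4P = P − 3 gives 5P = 120, so P* = $24 and Q* = 21.
With the tax collected from consumers, demand (in seller-price terms) shifts: Qd = 117 − 4(P + 3).
New equilibrium: consumers pay $24.6, producers receive $21.6, Q = 18.6. (Wedge: Pb − Ps = 3.)
Per-book burden: consumers $0.6, producers $2.4.
Producers take the larger share because supply is less price-elastic here (demand slope 4 vs supply slope 1).

Producers bear the larger share: $2.4 per book.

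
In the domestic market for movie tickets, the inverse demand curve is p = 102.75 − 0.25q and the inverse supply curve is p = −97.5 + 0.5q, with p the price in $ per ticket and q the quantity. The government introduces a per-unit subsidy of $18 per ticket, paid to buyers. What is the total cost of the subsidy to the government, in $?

Government outlay = $5238.

Rewrite in direct form: qd = 411 − 4p and qs = 2p + 195.
Before the subsidy: set 411 − 4p = 2p + 195 → p* = $36, q* = 267.
With a per-unit subsidy paid to buyers, each effectively pays p − 18, so demand becomes qd = 411 − 4(p − 18).
Solving gives q = 291 with buyers paying $30 and producers receiving $48 (the $18 wedge).
Outlay = t · Q = 18 · 291 = $5238.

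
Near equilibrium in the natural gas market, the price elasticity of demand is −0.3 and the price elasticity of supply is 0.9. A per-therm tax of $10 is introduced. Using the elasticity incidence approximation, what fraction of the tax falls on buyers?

Incidence ratio: buyers' share ≈ εs / (εs + |εd|) = 0.9 / (0.9 + 0.3) = 0.75.
Supply is the more elastic side, so buyers bear the larger share.

Buyers' share ≈ 0.75.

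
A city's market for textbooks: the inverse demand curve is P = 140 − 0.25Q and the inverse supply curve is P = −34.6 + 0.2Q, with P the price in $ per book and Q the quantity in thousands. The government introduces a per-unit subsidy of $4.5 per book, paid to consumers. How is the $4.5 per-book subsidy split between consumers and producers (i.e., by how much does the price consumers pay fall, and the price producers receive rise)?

Consumers gain $2.5 per book; producers gain $2 per book.

Rewrite in direct form: Qd = 560 − 4P and Qs = 5P + 173.
Without the subsidy, 560 − 4P = 5P + 173 gives 9P = 387, so P* = $43 and Q* = 388.
With a per-unit subsidy paid to consumers, each effectively pays P − 4.5, so demand becomes Qd = 560 − 4(P − 4.5).
New equilibrium: consumers pay $40.5, producers receive $45, Q = 398. (Wedge: Pb − Ps = −4.5.)
Gain to consumers: $2.5; to producers: $2. (They sum to $4.5.)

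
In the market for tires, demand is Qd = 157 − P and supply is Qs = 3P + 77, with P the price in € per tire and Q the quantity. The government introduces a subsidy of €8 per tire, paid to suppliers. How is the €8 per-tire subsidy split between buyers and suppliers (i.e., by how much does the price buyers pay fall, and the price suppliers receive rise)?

Buyers gain €6 per tire; suppliers gain €2 per tire.

Before the subsidy: set 157 − P = 3P + 77 → P* = €20, Q* = 137.
With a per-unit subsidy paid to suppliers, each receives P + 8 per unit sold, so supply becomes Qs = 3(P + 8) + 77.
Solving gives Q = 143 with buyers paying €14 and suppliers receiving €22 (the €8 wedge).
Gain to buyers: €6; to suppliers: €2. (They sum to €8.)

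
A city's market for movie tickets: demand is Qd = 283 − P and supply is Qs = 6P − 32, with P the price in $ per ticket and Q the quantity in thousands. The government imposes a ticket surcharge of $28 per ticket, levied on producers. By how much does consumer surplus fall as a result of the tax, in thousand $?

Consumer surplus falls by $5424 thousand.

Before the tax: set 283 − P = 6P − 32 → P* = $45, Q* = 238.
With the tax collected from producers, supply shifts: Qs = 6(P − 28) − 32.
New equilibrium: consumers pay $69, producers receive $41, Q = 214. (Wedge: Pb − Ps = 28.)
ΔCS is the trapezoid between Q = 214 and Q = 238 of height $24: ½ · (238 + 214) · 24 = $5424.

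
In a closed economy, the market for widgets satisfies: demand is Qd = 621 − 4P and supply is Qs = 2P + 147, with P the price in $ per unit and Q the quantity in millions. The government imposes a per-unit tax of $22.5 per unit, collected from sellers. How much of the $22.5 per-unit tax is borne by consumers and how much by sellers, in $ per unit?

Consumers bear $7.5 per unit; sellers bear $15 per unit.

Without the tax, 621 − 4P = 2P + 147 gives 6P = 474, so P* = $79 and Q* = 305.
With the tax collected from sellers, supply shifts: Qs = 2(P − 22.5) + 147.
Solving gives Q = 275 with consumers paying $86.5 and sellers receiving $64 (the $22.5 wedge).
Burden on consumers: $7.5; on sellers: $15. (They sum to $22.5.)
The less price-elastic side of the market bears the larger share of a per-unit tax.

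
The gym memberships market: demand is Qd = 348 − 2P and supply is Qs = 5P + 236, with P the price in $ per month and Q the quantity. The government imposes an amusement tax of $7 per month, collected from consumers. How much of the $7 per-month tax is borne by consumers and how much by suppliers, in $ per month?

Consumers bear $5 per month; suppliers bear $2 per month.

Without the tax, 348 − 2P = 5P + 236 gives 7P = 112, so P* = $16 and Q* = 316.
With the tax collected from consumers, demand (in seller-price terms) shifts: Qd = 348 − 2(P + 7).
New equilibrium: consumers pay $21, suppliers receive $14, Q = 306. (Wedge: Pb − Ps = 7.)
Burden on consumers: $5; on suppliers: $2. (They sum to $7.)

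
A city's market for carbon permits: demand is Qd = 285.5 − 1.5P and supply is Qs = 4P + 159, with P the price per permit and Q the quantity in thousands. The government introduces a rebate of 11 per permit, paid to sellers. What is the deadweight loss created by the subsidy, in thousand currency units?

Deadweight loss = 66 thousand.

Without the subsidy, 285.5 − 1.5P = 4P + 159 gives 5.5P = 126.5, so P* = 23 and Q* = 251.
With a per-unit subsidy paid to sellers, each receives P + 11 per unit sold, so supply becomes Qs = 4(P + 11) + 159.
Solving gives Q = 263 with buyers paying 15 and sellers receiving 26 (the 11 wedge).
Quantity rises by |ΔQ| = |251 − 263| = 12.
DWL = ½ · t · |ΔQ| = ½ · 11 · 12 = 66.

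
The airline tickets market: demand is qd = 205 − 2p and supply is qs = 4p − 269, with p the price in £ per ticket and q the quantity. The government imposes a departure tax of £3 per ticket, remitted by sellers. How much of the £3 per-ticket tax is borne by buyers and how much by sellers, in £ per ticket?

Buyers bear £2 per ticket; sellers bear £1 per ticket.

Without the tax, 205 − 2p = 4p − 269 gives 6p = 474, so p* = £79 and q* = 47.
With the tax collected from sellers, supply shifts: qs = 4(p − 3) − 269.
New equilibrium: buyers pay £81, sellers receive £78, q = 43. (Wedge: pb − ps = 3.)
Burden on buyers: £2; on sellers: £1. (They sum to £3.)
The less price-elastic side of the market bears the larger share of a per-unit tax.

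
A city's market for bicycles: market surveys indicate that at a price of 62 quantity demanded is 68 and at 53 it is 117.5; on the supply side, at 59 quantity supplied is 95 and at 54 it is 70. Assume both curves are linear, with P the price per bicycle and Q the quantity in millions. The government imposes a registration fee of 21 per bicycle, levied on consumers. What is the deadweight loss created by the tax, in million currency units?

Deadweight loss = 577.5 million.

Demand slope: (117.5 − 68)/(53 − 62) = -5.5, so Qd = 409 − 5.5P.
Supply slope: (70 − 95)/(54 − 59) = 5, so Qs = 5P − 200.
Before the tax: set 409 − 5.5P = 5P − 200 → P* = 58, Q* = 90.
With the tax collected from consumers, demand (in seller-price terms) shifts: Qd = 409 − 5.5(P + 21).
Solving gives Q = 35 with consumers paying 68 and suppliers receiving 47 (the 21 wedge).
Quantity falls by |ΔQ| = |90 − 35| = 55.
DWL = ½ · t · |ΔQ| = ½ · 21 · 55 = 577.5.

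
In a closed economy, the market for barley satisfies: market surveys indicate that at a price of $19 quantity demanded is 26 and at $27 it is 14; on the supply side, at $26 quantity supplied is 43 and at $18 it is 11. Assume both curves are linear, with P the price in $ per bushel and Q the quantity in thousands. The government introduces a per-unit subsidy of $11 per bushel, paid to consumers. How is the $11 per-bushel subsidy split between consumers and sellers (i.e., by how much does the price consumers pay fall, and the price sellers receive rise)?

Consumers gain $8 per bushel; sellers gain $3 per bushel.

Demand slope: (14 − 26)/(27 − 19) = -1.5, so Qd = 54.5 − 1.5P.
Supply slope: (11 − 43)/(18 − 26) = 4, so Qs = 4P − 61.
Before the subsidy: set 54.5 − 1.5P = 4P − 61 → P* = $21, Q* = 23.
With a per-unit subsidy paid to consumers, each effectively pays P − 11, so demand becomes Qd = 54.5 − 1.5(P − 11).
Solving gives Q = 35 with consumers paying $13 and sellers receiving $24 (the $11 wedge).
Gain to consumers: $8; to sellers: $3. (They sum to $11.)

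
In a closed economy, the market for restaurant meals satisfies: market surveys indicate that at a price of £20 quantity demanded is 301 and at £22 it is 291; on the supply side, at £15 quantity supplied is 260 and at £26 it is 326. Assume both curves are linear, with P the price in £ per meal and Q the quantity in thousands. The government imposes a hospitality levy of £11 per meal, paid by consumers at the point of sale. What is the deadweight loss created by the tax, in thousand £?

Demand slope: (291 − 301)/(22 − 20) = -5, so Qd = 401 − 5P.
Supply slope: (326 − 260)/(26 − 15) = 6, so Qs = 6P + 170.
Before the tax: set 401 − 5P = 6P + 170 → P* = £21, Q* = 296.
With the tax collected from consumers, demand (in seller-price terms) shifts: Qd = 401 − 5(P + 11).
New equilibrium: consumers pay £27, suppliers receive £16, Q = 266. (Wedge: Pb − Ps = 11.)
Quantity falls by |ΔQ| = |296 − 266| = 30.
DWL = ½ · t · |ΔQ| = ½ · 11 · 30 = £165.

Deadweight loss = £165 thousand.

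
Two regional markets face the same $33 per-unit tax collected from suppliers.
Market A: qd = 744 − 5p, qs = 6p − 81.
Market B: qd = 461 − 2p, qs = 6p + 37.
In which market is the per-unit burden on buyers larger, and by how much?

Market B, by $6.75.

Market A: pre-tax p* = $75, q* = 369; post-tax q = 279; per-unit burden on buyers = $18.
Market B: pre-tax p* = $53, q* = 355; post-tax q = 305.5; per-unit burden on buyers = $24.75.
Difference: $18 vs $24.75 → market B is larger by $6.75.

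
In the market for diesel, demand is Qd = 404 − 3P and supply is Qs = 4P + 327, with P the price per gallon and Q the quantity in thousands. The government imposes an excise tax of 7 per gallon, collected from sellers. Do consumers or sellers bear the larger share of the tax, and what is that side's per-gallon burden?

Before the tax: set 404 − 3P = 4P + 327 → P* = 11, Q* = 371.
With the tax collected from sellers, supply shifts: Qs = 4(P − 7) + 327.
New equilibrium: consumers pay 15, sellers receive 8, Q = 359. (Wedge: Pb − Ps = 7.)
Per-gallon burden: consumers 4, sellers 3.
Consumers take the larger share because demand is less price-elastic here (demand slope 3 vs supply slope 4).
The less price-elastic side of the market bears the larger share of a per-unit tax.

Consumers bear the larger share: 4 per gallon.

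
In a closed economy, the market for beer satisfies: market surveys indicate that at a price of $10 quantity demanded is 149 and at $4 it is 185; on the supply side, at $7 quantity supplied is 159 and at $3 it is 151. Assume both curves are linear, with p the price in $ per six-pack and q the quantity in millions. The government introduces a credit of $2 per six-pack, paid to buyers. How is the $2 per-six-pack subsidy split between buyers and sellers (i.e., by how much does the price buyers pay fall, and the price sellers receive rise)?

Demand slope: (185 − 149)/(4 − 10) = -6, so qd = 209 − 6p.
Supply slope: (151 − 159)/(3 − 7) = 2, so qs = 2p + 145.
Before the subsidy: set 209 − 6p = 2p + 145 → p* = $8, q* = 161.
With a per-unit subsidy paid to buyers, each effectively pays p − 2, so demand becomes qd = 209 − 6(p − 2).
New equilibrium: buyers pay $7.5, sellers receive $9.5, q = 164. (Wedge: pb − ps = −2.)
Gain to buyers: $0.5; to sellers: $1.5. (They sum to $2.)

Buyers gain $0.5 per six-pack; sellers gain $1.5 per six-pack.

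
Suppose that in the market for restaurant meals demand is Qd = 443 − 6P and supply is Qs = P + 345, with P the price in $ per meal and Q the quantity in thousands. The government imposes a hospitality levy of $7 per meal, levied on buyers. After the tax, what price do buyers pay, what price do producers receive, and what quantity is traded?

Before the tax: set 443 − 6P = P + 345 → P* = $14, Q* = 359.
With the tax collected from buyers, demand (in seller-price terms) shifts: Qd = 443 − 6(P + 7).
Solving gives Q = 353 with buyers paying $15 and producers receiving $8 (the $7 wedge).

Buyers pay $15; producers receive $8; quantity = 353.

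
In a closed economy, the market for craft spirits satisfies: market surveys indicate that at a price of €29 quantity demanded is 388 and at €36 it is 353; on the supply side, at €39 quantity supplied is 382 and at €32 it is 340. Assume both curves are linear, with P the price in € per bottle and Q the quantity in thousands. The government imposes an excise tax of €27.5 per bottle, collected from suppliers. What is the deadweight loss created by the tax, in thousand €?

Demand slope: (353 − 388)/(36 − 29) = -5, so Qd = 533 − 5P.
Supply slope: (340 − 382)/(32 − 39) = 6, so Qs = 6P + 148.
Without the tax, 533 − 5P = 6P + 148 gives 11P = 385, so P* = €35 and Q* = 358.
With the tax collected from suppliers, supply shifts: Qs = 6(P − 27.5) + 148.
New equilibrium: buyers pay €50, suppliers receive €22.5, Q = 283. (Wedge: Pb − Ps = 27.5.)
Quantity falls by |ΔQ| = |358 − 283| = 75.
DWL = ½ · t · |ΔQ| = ½ · 27.5 · 75 = €1031.25.

Deadweight loss = €1031.25 thousand.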